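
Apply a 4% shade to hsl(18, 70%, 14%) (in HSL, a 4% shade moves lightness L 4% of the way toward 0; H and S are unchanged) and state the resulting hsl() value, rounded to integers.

L moves 4% from 14 toward 0: 14 − 0.56 = 13.44 → 13.
H and S are unchanged.

hsl(18, 70%, 13%)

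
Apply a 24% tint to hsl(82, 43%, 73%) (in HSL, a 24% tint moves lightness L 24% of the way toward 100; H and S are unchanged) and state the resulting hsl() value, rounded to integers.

hsl(82, 43%, 79%)

L moves 24% from 73 toward 100: 73 + 6.48 = 79.48 → 79.
H and S are unchanged.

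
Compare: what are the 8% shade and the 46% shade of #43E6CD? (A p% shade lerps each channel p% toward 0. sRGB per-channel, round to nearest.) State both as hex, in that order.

#43E6CD is rgb(67, 230, 205).
8% shade:
  R: 67 + 0.08×(0−67) = 67 − 5.36 = 61.64 → 62
  G: 230 − 18.4 = 211.6 → 212
  B: 205 + 0.08×(0−205) = 205 − 16.4 = 188.6 → 189
  → #3ED4BD
46% shade:
  R: 67 − 30.82 = 36.18 → 36
  G: 230 + 0.46×(0−230) = 230 − 105.8 = 124.2 → 124
  B: 205 + 0.46×(0−205) = 205 − 94.3 = 110.7 → 111
  → #247C6F

#3ED4BD, #247C6F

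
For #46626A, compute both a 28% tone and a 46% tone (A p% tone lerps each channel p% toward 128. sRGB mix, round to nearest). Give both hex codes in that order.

#566A70, #617074

#46626A is rgb(70, 98, 106).
28% tone:
  R: 70 + 0.28×(128−70) = 70 + 16.24 = 86.24 → 86
  G: 98 + 0.28×(128−98) = 98 + 8.4 = 106.4 → 106
  B: 106 + 6.16 = 112.16 → 112
  → #566A70
46% tone:
  R: 70 + 26.68 = 96.68 → 97
  G: 98 + 0.46×(128−98) = 98 + 13.8 = 111.8 → 112
  B: 106 + 0.46×(128−106) = 106 + 10.12 = 116.12 → 116
  → #617074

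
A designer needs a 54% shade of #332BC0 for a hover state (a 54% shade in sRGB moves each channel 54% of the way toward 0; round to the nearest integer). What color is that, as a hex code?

#171458

#332BC0 is rgb(51, 43, 192).
A 54% shade moves each channel 54% toward 0:
  R: 51 + 0.54×(0−51) = 51 − 27.54 = 23.46 → 23
  G: 43 + 0.54×(0−43) = 43 − 23.22 = 19.78 → 20
  B: 192 + 0.54×(0−192) = 192 − 103.68 = 88.32 → 88
rgb(23, 20, 88) = #171458.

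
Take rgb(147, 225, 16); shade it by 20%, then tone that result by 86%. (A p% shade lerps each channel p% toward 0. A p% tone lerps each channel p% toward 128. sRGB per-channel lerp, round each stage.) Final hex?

#7f8770

Lerp each channel 20% toward 0:
  R: 147 + 0.2×(0−147) = 147 − 29.4 = 117.6 → 118
  G: 225 − 45 = 180 → 180
  B: 16 + 0.2×(0−16) = 16 − 3.2 = 12.8 → 13
After the shade: rgb(118, 180, 13) = #76b40d.
Lerp each channel 86% toward 128:
  R: 118 + 0.86×(128−118) = 118 + 8.6 = 126.6 → 127
  G: 180 − 44.72 = 135.28 → 135
  B: 13 + 0.86×(128−13) = 13 + 98.9 = 111.9 → 112
rgb(127, 135, 112) = #7f8770.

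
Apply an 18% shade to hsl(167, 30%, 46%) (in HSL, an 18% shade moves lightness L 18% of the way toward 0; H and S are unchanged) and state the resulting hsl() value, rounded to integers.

L moves 18% from 46 toward 0: 46 − 8.28 = 37.72 → 38.
H and S are unchanged.

hsl(167, 30%, 38%)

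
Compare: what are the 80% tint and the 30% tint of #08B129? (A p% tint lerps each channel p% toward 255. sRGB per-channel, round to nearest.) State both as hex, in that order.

#08B129 is rgb(8, 177, 41).
80% tint:
  R: 8 + 197.6 = 205.6 → 206
  G: 177 + 0.8×(255−177) = 177 + 62.4 = 239.4 → 239
  B: 41 + 0.8×(255−41) = 41 + 171.2 = 212.2 → 212
  → #CEEFD4
30% tint:
  R: 8 + 74.1 = 82.1 → 82
  G: 177 + 23.4 = 200.4 → 200
  B: 41 + 0.3×(255−41) = 41 + 64.2 = 105.2 → 105
  → #52C869

#CEEFD4, #52C869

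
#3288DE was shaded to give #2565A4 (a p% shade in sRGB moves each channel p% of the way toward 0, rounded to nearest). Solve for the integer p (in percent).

#3288DE is rgb(50, 136, 222); #2565A4 is rgb(37, 101, 164).
On the B channel (widest range): 164 ≈ 222 + (p/100)(0 − 222), so p ≈ 100×(164 − 222)/(0 − 222) = -5800/-222 = 26.13.
p = 26 reproduces all three channels after rounding.

26%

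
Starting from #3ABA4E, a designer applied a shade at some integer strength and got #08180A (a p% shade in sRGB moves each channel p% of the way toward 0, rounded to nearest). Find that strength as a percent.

87%

#3ABA4E is rgb(58, 186, 78); #08180A is rgb(8, 24, 10).
On the G channel (widest range): 24 ≈ 186 + (p/100)(0 − 186), so p ≈ 100×(24 − 186)/(0 − 186) = -16200/-186 = 87.10.
p = 87 reproduces all three channels after rounding.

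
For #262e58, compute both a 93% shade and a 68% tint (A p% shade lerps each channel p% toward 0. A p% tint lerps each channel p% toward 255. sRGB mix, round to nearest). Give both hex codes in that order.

#262e58 is rgb(38, 46, 88).
93% shade:
  R: 38 − 35.34 = 2.66 → 3
  G: 46 + 0.93×(0−46) = 46 − 42.78 = 3.22 → 3
  B: 88 + 0.93×(0−88) = 88 − 81.84 = 6.16 → 6
  → #030306
68% tint:
  R: 38 + 0.68×(255−38) = 38 + 147.56 = 185.56 → 186
  G: 46 + 142.12 = 188.12 → 188
  B: 88 + 0.68×(255−88) = 88 + 113.56 = 201.56 → 202
  → #babcca

#030306, #babcca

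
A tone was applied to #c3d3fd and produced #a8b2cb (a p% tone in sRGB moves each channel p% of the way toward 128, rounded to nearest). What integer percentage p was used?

40%

#c3d3fd is rgb(195, 211, 253); #a8b2cb is rgb(168, 178, 203).
On the B channel (widest range): 203 ≈ 253 + (p/100)(128 − 253), so p ≈ 100×(203 − 253)/(128 − 253) = -5000/-125 = 40.00.
p = 40 reproduces all three channels after rounding.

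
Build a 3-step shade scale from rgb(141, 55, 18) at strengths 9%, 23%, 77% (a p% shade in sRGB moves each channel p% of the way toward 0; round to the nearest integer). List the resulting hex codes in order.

#803210, #6d2a0e, #200d04

9%: (141 − 12.69 = 128.31→128, 55 − 4.95 = 50.05→50, 18 − 1.62 = 16.38→16) → #803210
23%: (141 − 32.43 = 108.57→109, 55 − 12.65 = 42.35→42, 18 − 4.14 = 13.86→14) → #6d2a0e
77%: (141 − 108.57 = 32.43→32, 55 − 42.35 = 12.65→13, 18 − 13.86 = 4.14→4) → #200d04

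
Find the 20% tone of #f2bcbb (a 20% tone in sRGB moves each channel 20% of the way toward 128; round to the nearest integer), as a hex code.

#dbb0af

#f2bcbb is rgb(242, 188, 187).
A 20% tone moves each channel 20% toward 128:
  R: 242 + 0.2×(128−242) = 242 − 22.8 = 219.2 → 219
  G: 188 − 12 = 176 → 176
  B: 187 − 11.8 = 175.2 → 175
rgb(219, 176, 175) = #dbb0af.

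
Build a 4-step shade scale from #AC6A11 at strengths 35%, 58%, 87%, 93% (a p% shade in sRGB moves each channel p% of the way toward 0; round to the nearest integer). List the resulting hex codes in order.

#AC6A11 is rgb(172, 106, 17).
35%: (172 − 60.2 = 111.8→112, 106 − 37.1 = 68.9→69, 17 − 5.95 = 11.05→11) → #70450B
58%: (172 − 99.76 = 72.24→72, 106 − 61.48 = 44.52→45, 17 − 9.86 = 7.14→7) → #482D07
87%: (172 − 149.64 = 22.36→22, 106 − 92.22 = 13.78→14, 17 − 14.79 = 2.21→2) → #160E02
93%: (172 − 159.96 = 12.04→12, 106 − 98.58 = 7.42→7, 17 − 15.81 = 1.19→1) → #0C0701

#70450B, #482D07, #160E02, #0C0701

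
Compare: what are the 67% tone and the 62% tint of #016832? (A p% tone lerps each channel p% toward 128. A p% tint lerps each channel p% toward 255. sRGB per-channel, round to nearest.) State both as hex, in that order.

#016832 is rgb(1, 104, 50).
67% tone:
  R: 1 + 0.67×(128−1) = 1 + 85.09 = 86.09 → 86
  G: 104 + 16.08 = 120.08 → 120
  B: 50 + 52.26 = 102.26 → 102
  → #567866
62% tint:
  R: 1 + 157.48 = 158.48 → 158
  G: 104 + 0.62×(255−104) = 104 + 93.62 = 197.62 → 198
  B: 50 + 0.62×(255−50) = 50 + 127.1 = 177.1 → 177
  → #9ec6b1

#567866, #9ec6b1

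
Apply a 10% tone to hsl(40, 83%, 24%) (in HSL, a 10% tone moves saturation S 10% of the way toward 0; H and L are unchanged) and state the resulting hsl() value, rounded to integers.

hsl(40, 75%, 24%)

S moves 10% from 83 toward 0: 83 − 8.3 = 74.7 → 75.
H and L are unchanged.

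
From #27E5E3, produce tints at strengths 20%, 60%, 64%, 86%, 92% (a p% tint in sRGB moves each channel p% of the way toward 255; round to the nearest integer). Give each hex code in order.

#27E5E3 is rgb(39, 229, 227).
20%: (39 + 43.2 = 82.2→82, 229 + 5.2 = 234.2→234, 227 + 5.6 = 232.6→233) → #52EAE9
60%: (39 + 129.6 = 168.6→169, 229 + 15.6 = 244.6→245, 227 + 16.8 = 243.8→244) → #A9F5F4
64%: (39 + 138.24 = 177.24→177, 229 + 16.64 = 245.64→246, 227 + 17.92 = 244.92→245) → #B1F6F5
86%: (39 + 185.76 = 224.76→225, 229 + 22.36 = 251.36→251, 227 + 24.08 = 251.08→251) → #E1FBFB
92%: (39 + 198.72 = 237.72→238, 229 + 23.92 = 252.92→253, 227 + 25.76 = 252.76→253) → #EEFDFD

#52EAE9, #A9F5F4, #B1F6F5, #E1FBFB, #EEFDFD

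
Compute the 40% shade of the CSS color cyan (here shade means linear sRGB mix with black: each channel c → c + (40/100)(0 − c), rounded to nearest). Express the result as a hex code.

CSS cyan is rgb(0, 255, 255).
Per channel, c → c + 0.4(0 − c):
  R: 0 + 0.4×(0−0) = 0 + 0 = 0 → 0
  G: 255 + 0.4×(0−255) = 255 − 102 = 153 → 153
  B: 255 + 0.4×(0−255) = 255 − 102 = 153 → 153
rgb(0, 153, 153) = #009999.

#009999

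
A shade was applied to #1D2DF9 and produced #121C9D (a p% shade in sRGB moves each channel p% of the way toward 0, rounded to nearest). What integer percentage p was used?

37%

#1D2DF9 is rgb(29, 45, 249); #121C9D is rgb(18, 28, 157).
On the B channel (widest range): 157 ≈ 249 + (p/100)(0 − 249), so p ≈ 100×(157 − 249)/(0 − 249) = -9200/-249 = 36.95.
p = 37 reproduces all three channels after rounding.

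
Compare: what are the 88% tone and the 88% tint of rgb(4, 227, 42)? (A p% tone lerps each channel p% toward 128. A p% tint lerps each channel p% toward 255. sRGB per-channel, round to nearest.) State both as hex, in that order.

88% tone:
  R: 4 + 109.12 = 113.12 → 113
  G: 227 − 87.12 = 139.88 → 140
  B: 42 + 75.68 = 117.68 → 118
  → #718C76
88% tint:
  R: 4 + 220.88 = 224.88 → 225
  G: 227 + 0.88×(255−227) = 227 + 24.64 = 251.64 → 252
  B: 42 + 0.88×(255−42) = 42 + 187.44 = 229.44 → 229
  → #E1FCE5

#718C76, #E1FCE5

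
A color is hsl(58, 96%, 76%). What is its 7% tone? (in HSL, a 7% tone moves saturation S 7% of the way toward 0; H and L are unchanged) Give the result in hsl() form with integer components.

S moves 7% from 96 toward 0: 96 − 6.72 = 89.28 → 89.
H and L are unchanged.

hsl(58, 89%, 76%)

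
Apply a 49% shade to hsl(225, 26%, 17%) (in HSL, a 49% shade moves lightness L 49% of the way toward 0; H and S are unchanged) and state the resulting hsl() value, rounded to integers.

L moves 49% from 17 toward 0: 17 − 8.33 = 8.67 → 9.
H and S are unchanged.

hsl(225, 26%, 9%)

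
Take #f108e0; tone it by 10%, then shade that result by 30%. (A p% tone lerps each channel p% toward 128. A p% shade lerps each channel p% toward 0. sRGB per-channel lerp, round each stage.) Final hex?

#f108e0 is rgb(241, 8, 224).
A 10% tone moves each channel 10% toward 128:
  R: 241 + 0.1×(128−241) = 241 − 11.3 = 229.7 → 230
  G: 8 + 12 = 20 → 20
  B: 224 + 0.1×(128−224) = 224 − 9.6 = 214.4 → 214
After the tone: rgb(230, 20, 214) = #e614d6.
Per channel, c → c + 0.3(0 − c):
  R: 230 + 0.3×(0−230) = 230 − 69 = 161 → 161
  G: 20 + 0.3×(0−20) = 20 − 6 = 14 → 14
  B: 214 + 0.3×(0−214) = 214 − 64.2 = 149.8 → 150
rgb(161, 14, 150) = #a10e96.

#a10e96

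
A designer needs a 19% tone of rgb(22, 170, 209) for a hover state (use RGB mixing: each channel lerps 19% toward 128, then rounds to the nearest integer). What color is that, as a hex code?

#2AA2C2

Lerp each channel 19% toward 128:
  R: 22 + 0.19×(128−22) = 22 + 20.14 = 42.14 → 42
  G: 170 + 0.19×(128−170) = 170 − 7.98 = 162.02 → 162
  B: 209 + 0.19×(128−209) = 209 − 15.39 = 193.61 → 194
rgb(42, 162, 194) = #2AA2C2.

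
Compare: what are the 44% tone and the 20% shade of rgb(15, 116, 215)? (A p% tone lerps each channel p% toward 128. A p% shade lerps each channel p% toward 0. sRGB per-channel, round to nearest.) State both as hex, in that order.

44% tone:
  R: 15 + 49.72 = 64.72 → 65
  G: 116 + 0.44×(128−116) = 116 + 5.28 = 121.28 → 121
  B: 215 + 0.44×(128−215) = 215 − 38.28 = 176.72 → 177
  → #4179B1
20% shade:
  R: 15 + 0.2×(0−15) = 15 − 3 = 12 → 12
  G: 116 − 23.2 = 92.8 → 93
  B: 215 + 0.2×(0−215) = 215 − 43 = 172 → 172
  → #0C5DAC

#4179B1, #0C5DAC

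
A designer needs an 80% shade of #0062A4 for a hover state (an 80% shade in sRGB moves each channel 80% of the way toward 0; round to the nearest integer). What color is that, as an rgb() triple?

rgb(0, 20, 33)

#0062A4 is rgb(0, 98, 164).
An 80% shade moves each channel 80% toward 0:
  R: 0 + 0.8×(0−0) = 0 + 0 = 0 → 0
  G: 98 − 78.4 = 19.6 → 20
  B: 164 + 0.8×(0−164) = 164 − 131.2 = 32.8 → 33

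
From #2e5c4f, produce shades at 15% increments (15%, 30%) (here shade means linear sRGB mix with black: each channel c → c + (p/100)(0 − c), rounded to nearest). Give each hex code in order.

#2e5c4f is rgb(46, 92, 79).
15%: (46 − 6.9 = 39.1→39, 92 − 13.8 = 78.2→78, 79 − 11.85 = 67.15→67) → #274e43
30%: (46 − 13.8 = 32.2→32, 92 − 27.6 = 64.4→64, 79 − 23.7 = 55.3→55) → #204037

#274e43, #204037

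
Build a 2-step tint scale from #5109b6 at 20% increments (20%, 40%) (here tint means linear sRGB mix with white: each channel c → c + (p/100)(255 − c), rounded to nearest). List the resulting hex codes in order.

#5109b6 is rgb(81, 9, 182).
20%: (81 + 34.8 = 115.8→116, 9 + 49.2 = 58.2→58, 182 + 14.6 = 196.6→197) → #743ac5
40%: (81 + 69.6 = 150.6→151, 9 + 98.4 = 107.4→107, 182 + 29.2 = 211.2→211) → #976bd3

#743ac5, #976bd3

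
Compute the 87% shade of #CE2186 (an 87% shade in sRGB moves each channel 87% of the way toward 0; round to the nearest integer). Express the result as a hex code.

#CE2186 is rgb(206, 33, 134).
Lerp each channel 87% toward 0:
  R: 206 + 0.87×(0−206) = 206 − 179.22 = 26.78 → 27
  G: 33 + 0.87×(0−33) = 33 − 28.71 = 4.29 → 4
  B: 134 + 0.87×(0−134) = 134 − 116.58 = 17.42 → 17
rgb(27, 4, 17) = #1B0411.

#1B0411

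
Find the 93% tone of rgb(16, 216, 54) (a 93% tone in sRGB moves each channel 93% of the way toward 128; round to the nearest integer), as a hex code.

Lerp each channel 93% toward 128:
  R: 16 + 104.16 = 120.16 → 120
  G: 216 + 0.93×(128−216) = 216 − 81.84 = 134.16 → 134
  B: 54 + 0.93×(128−54) = 54 + 68.82 = 122.82 → 123
rgb(120, 134, 123) = #78867b.

#78867b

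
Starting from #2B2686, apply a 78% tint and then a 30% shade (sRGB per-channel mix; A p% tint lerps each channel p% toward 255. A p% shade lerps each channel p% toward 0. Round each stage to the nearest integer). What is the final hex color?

#2B2686 is rgb(43, 38, 134).
A 78% tint moves each channel 78% toward 255:
  R: 43 + 165.36 = 208.36 → 208
  G: 38 + 169.26 = 207.26 → 207
  B: 134 + 0.78×(255−134) = 134 + 94.38 = 228.38 → 228
After the tint: rgb(208, 207, 228) = #D0CFE4.
Per channel, c → c + 0.3(0 − c):
  R: 208 + 0.3×(0−208) = 208 − 62.4 = 145.6 → 146
  G: 207 + 0.3×(0−207) = 207 − 62.1 = 144.9 → 145
  B: 228 + 0.3×(0−228) = 228 − 68.4 = 159.6 → 160
rgb(146, 145, 160) = #9291A0.

#9291A0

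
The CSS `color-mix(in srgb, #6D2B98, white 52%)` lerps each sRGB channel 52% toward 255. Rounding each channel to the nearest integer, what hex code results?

#6D2B98 is rgb(109, 43, 152).
Per channel, c → c + 0.52(255 − c):
  R: 109 + 75.92 = 184.92 → 185
  G: 43 + 110.24 = 153.24 → 153
  B: 152 + 53.56 = 205.56 → 206
rgb(185, 153, 206) = #B999CE.

#B999CE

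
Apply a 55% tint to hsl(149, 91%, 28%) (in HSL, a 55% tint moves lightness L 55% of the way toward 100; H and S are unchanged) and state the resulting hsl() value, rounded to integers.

hsl(149, 91%, 68%)

L moves 55% from 28 toward 100: 28 + 39.6 = 67.6 → 68.
H and S are unchanged.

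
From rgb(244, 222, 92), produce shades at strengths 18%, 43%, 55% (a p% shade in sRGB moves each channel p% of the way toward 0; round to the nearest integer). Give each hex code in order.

18%: (244 − 43.92 = 200.08→200, 222 − 39.96 = 182.04→182, 92 − 16.56 = 75.44→75) → #C8B64B
43%: (244 − 104.92 = 139.08→139, 222 − 95.46 = 126.54→127, 92 − 39.56 = 52.44→52) → #8B7F34
55%: (244 − 134.2 = 109.8→110, 222 − 122.1 = 99.9→100, 92 − 50.6 = 41.4→41) → #6E6429

#C8B64B, #8B7F34, #6E6429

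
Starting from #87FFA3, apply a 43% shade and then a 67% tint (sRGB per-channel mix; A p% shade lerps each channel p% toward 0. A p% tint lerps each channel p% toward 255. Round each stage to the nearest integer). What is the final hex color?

#C4DBCA

#87FFA3 is rgb(135, 255, 163).
Per channel, c → c + 0.43(0 − c):
  R: 135 − 58.05 = 76.95 → 77
  G: 255 + 0.43×(0−255) = 255 − 109.65 = 145.35 → 145
  B: 163 − 70.09 = 92.91 → 93
After the shade: rgb(77, 145, 93) = #4D915D.
Lerp each channel 67% toward 255:
  R: 77 + 119.26 = 196.26 → 196
  G: 145 + 73.7 = 218.7 → 219
  B: 93 + 0.67×(255−93) = 93 + 108.54 = 201.54 → 202
rgb(196, 219, 202) = #C4DBCA.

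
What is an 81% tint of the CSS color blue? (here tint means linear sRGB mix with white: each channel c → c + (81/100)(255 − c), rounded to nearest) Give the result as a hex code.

CSS blue is rgb(0, 0, 255).
Lerp each channel 81% toward 255:
  R: 0 + 0.81×(255−0) = 0 + 206.55 = 206.55 → 207
  G: 0 + 0.81×(255−0) = 0 + 206.55 = 206.55 → 207
  B: 255 + 0.81×(255−255) = 255 + 0 = 255 → 255
rgb(207, 207, 255) = #cfcfff.

#cfcfff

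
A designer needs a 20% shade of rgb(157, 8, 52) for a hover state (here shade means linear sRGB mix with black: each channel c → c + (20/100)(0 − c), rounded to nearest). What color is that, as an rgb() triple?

A 20% shade moves each channel 20% toward 0:
  R: 157 + 0.2×(0−157) = 157 − 31.4 = 125.6 → 126
  G: 8 + 0.2×(0−8) = 8 − 1.6 = 6.4 → 6
  B: 52 + 0.2×(0−52) = 52 − 10.4 = 41.6 → 42

rgb(126, 6, 42)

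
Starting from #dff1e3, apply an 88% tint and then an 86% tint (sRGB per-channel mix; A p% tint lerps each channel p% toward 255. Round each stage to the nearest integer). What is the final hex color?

#feffff

#dff1e3 is rgb(223, 241, 227).
Lerp each channel 88% toward 255:
  R: 223 + 0.88×(255−223) = 223 + 28.16 = 251.16 → 251
  G: 241 + 0.88×(255−241) = 241 + 12.32 = 253.32 → 253
  B: 227 + 0.88×(255−227) = 227 + 24.64 = 251.64 → 252
After the tint: rgb(251, 253, 252) = #fbfdfc.
Lerp each channel 86% toward 255:
  R: 251 + 3.44 = 254.44 → 254
  G: 253 + 1.72 = 254.72 → 255
  B: 252 + 0.86×(255−252) = 252 + 2.58 = 254.58 → 255
rgb(254, 255, 255) = #feffff.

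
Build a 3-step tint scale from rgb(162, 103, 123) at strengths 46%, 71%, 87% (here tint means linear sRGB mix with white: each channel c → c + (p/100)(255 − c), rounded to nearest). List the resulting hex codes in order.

#CDADB8, #E4D3D9, #F3EBEE

46%: (162 + 42.78 = 204.78→205, 103 + 69.92 = 172.92→173, 123 + 60.72 = 183.72→184) → #CDADB8
71%: (162 + 66.03 = 228.03→228, 103 + 107.92 = 210.92→211, 123 + 93.72 = 216.72→217) → #E4D3D9
87%: (162 + 80.91 = 242.91→243, 103 + 132.24 = 235.24→235, 123 + 114.84 = 237.84→238) → #F3EBEE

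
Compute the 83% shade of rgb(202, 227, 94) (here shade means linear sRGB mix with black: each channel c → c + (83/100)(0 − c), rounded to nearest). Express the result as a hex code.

An 83% shade moves each channel 83% toward 0:
  R: 202 + 0.83×(0−202) = 202 − 167.66 = 34.34 → 34
  G: 227 − 188.41 = 38.59 → 39
  B: 94 − 78.02 = 15.98 → 16
rgb(34, 39, 16) = #222710.

#222710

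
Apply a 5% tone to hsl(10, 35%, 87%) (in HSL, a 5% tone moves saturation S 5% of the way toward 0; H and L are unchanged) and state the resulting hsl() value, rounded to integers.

S moves 5% from 35 toward 0: 35 − 1.75 = 33.25 → 33.
H and L are unchanged.

hsl(10, 33%, 87%)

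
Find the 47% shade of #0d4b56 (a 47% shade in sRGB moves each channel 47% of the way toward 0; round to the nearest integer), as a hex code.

#07282e

#0d4b56 is rgb(13, 75, 86).
A 47% shade moves each channel 47% toward 0:
  R: 13 − 6.11 = 6.89 → 7
  G: 75 − 35.25 = 39.75 → 40
  B: 86 − 40.42 = 45.58 → 46
rgb(7, 40, 46) = #07282e.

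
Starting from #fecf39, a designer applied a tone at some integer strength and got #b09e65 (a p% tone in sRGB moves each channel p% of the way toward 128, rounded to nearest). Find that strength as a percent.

62%

#fecf39 is rgb(254, 207, 57); #b09e65 is rgb(176, 158, 101).
On the R channel (widest range): 176 ≈ 254 + (p/100)(128 − 254), so p ≈ 100×(176 − 254)/(128 − 254) = -7800/-126 = 61.90.
p = 62 reproduces all three channels after rounding.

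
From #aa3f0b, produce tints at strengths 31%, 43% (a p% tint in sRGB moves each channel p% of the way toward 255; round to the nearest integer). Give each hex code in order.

#c47b57, #cf9274

#aa3f0b is rgb(170, 63, 11).
31%: (170 + 26.35 = 196.35→196, 63 + 59.52 = 122.52→123, 11 + 75.64 = 86.64→87) → #c47b57
43%: (170 + 36.55 = 206.55→207, 63 + 82.56 = 145.56→146, 11 + 104.92 = 115.92→116) → #cf9274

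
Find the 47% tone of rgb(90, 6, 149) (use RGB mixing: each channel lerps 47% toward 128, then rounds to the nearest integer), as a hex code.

#6c3f8b

A 47% tone moves each channel 47% toward 128:
  R: 90 + 0.47×(128−90) = 90 + 17.86 = 107.86 → 108
  G: 6 + 0.47×(128−6) = 6 + 57.34 = 63.34 → 63
  B: 149 + 0.47×(128−149) = 149 − 9.87 = 139.13 → 139
rgb(108, 63, 139) = #6c3f8b.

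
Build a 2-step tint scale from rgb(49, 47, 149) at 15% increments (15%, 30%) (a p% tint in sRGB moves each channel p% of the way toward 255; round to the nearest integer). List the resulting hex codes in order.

#504EA5, #6F6DB5

15%: (49 + 30.9 = 79.9→80, 47 + 31.2 = 78.2→78, 149 + 15.9 = 164.9→165) → #504EA5
30%: (49 + 61.8 = 110.8→111, 47 + 62.4 = 109.4→109, 149 + 31.8 = 180.8→181) → #6F6DB5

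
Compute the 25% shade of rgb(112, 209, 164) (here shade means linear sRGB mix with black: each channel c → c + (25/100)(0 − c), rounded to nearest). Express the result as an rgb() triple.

A 25% shade moves each channel 25% toward 0:
  R: 112 + 0.25×(0−112) = 112 − 28 = 84 → 84
  G: 209 + 0.25×(0−209) = 209 − 52.25 = 156.75 → 157
  B: 164 + 0.25×(0−164) = 164 − 41 = 123 → 123

rgb(84, 157, 123)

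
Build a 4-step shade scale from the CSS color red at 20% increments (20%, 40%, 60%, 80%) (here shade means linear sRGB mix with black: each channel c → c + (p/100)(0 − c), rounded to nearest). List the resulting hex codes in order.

CSS red is rgb(255, 0, 0).
20%: (255 − 51 = 204→204, 0→0, 0→0) → #cc0000
40%: (255 − 102 = 153→153, 0→0, 0→0) → #990000
60%: (255 − 153 = 102→102, 0→0, 0→0) → #660000
80%: (255 − 204 = 51→51, 0→0, 0→0) → #330000

#cc0000, #990000, #660000, #330000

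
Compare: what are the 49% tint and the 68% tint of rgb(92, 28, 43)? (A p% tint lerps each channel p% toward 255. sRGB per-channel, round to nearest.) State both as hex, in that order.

#AC8B93, #CBB6BB

49% tint:
  R: 92 + 0.49×(255−92) = 92 + 79.87 = 171.87 → 172
  G: 28 + 111.23 = 139.23 → 139
  B: 43 + 0.49×(255−43) = 43 + 103.88 = 146.88 → 147
  → #AC8B93
68% tint:
  R: 92 + 0.68×(255−92) = 92 + 110.84 = 202.84 → 203
  G: 28 + 154.36 = 182.36 → 182
  B: 43 + 144.16 = 187.16 → 187
  → #CBB6BB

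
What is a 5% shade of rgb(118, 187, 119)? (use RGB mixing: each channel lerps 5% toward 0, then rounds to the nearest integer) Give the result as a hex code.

Lerp each channel 5% toward 0:
  R: 118 − 5.9 = 112.1 → 112
  G: 187 + 0.05×(0−187) = 187 − 9.35 = 177.65 → 178
  B: 119 − 5.95 = 113.05 → 113
rgb(112, 178, 113) = #70b271.

#70b271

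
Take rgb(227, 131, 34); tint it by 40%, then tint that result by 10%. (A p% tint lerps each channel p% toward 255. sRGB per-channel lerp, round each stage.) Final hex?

Per channel, c → c + 0.4(255 − c):
  R: 227 + 0.4×(255−227) = 227 + 11.2 = 238.2 → 238
  G: 131 + 49.6 = 180.6 → 181
  B: 34 + 88.4 = 122.4 → 122
After the tint: rgb(238, 181, 122) = #eeb57a.
Per channel, c → c + 0.1(255 − c):
  R: 238 + 0.1×(255−238) = 238 + 1.7 = 239.7 → 240
  G: 181 + 0.1×(255−181) = 181 + 7.4 = 188.4 → 188
  B: 122 + 0.1×(255−122) = 122 + 13.3 = 135.3 → 135
rgb(240, 188, 135) = #f0bc87.

#f0bc87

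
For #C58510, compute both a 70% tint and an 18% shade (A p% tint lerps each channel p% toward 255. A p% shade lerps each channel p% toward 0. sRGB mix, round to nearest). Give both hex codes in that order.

#C58510 is rgb(197, 133, 16).
70% tint:
  R: 197 + 0.7×(255−197) = 197 + 40.6 = 237.6 → 238
  G: 133 + 85.4 = 218.4 → 218
  B: 16 + 0.7×(255−16) = 16 + 167.3 = 183.3 → 183
  → #EEDAB7
18% shade:
  R: 197 + 0.18×(0−197) = 197 − 35.46 = 161.54 → 162
  G: 133 − 23.94 = 109.06 → 109
  B: 16 − 2.88 = 13.12 → 13
  → #A26D0D

#EEDAB7, #A26D0D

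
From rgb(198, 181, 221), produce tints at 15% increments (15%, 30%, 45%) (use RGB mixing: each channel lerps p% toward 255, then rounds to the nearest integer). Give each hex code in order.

15%: (198 + 8.55 = 206.55→207, 181 + 11.1 = 192.1→192, 221 + 5.1 = 226.1→226) → #cfc0e2
30%: (198 + 17.1 = 215.1→215, 181 + 22.2 = 203.2→203, 221 + 10.2 = 231.2→231) → #d7cbe7
45%: (198 + 25.65 = 223.65→224, 181 + 33.3 = 214.3→214, 221 + 15.3 = 236.3→236) → #e0d6ec

#cfc0e2, #d7cbe7, #e0d6ec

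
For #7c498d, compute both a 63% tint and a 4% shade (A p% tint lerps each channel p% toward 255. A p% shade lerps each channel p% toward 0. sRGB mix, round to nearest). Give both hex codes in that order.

#7c498d is rgb(124, 73, 141).
63% tint:
  R: 124 + 82.53 = 206.53 → 207
  G: 73 + 0.63×(255−73) = 73 + 114.66 = 187.66 → 188
  B: 141 + 0.63×(255−141) = 141 + 71.82 = 212.82 → 213
  → #cfbcd5
4% shade:
  R: 124 + 0.04×(0−124) = 124 − 4.96 = 119.04 → 119
  G: 73 + 0.04×(0−73) = 73 − 2.92 = 70.08 → 70
  B: 141 + 0.04×(0−141) = 141 − 5.64 = 135.36 → 135
  → #774687

#cfbcd5, #774687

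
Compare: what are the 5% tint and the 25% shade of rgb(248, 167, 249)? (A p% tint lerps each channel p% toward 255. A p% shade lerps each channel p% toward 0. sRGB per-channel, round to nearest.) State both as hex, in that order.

5% tint:
  R: 248 + 0.05×(255−248) = 248 + 0.35 = 248.35 → 248
  G: 167 + 0.05×(255−167) = 167 + 4.4 = 171.4 → 171
  B: 249 + 0.05×(255−249) = 249 + 0.3 = 249.3 → 249
  → #F8ABF9
25% shade:
  R: 248 − 62 = 186 → 186
  G: 167 + 0.25×(0−167) = 167 − 41.75 = 125.25 → 125
  B: 249 + 0.25×(0−249) = 249 − 62.25 = 186.75 → 187
  → #BA7DBB

#F8ABF9, #BA7DBB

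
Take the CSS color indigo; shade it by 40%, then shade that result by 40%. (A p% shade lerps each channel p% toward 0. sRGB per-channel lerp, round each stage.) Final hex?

#1B002F

CSS indigo is rgb(75, 0, 130).
Per channel, c → c + 0.4(0 − c):
  R: 75 − 30 = 45 → 45
  G: 0 + 0.4×(0−0) = 0 + 0 = 0 → 0
  B: 130 + 0.4×(0−130) = 130 − 52 = 78 → 78
After the shade: rgb(45, 0, 78) = #2D004E.
Lerp each channel 40% toward 0:
  R: 45 − 18 = 27 → 27
  G: 0 + 0.4×(0−0) = 0 + 0 = 0 → 0
  B: 78 + 0.4×(0−78) = 78 − 31.2 = 46.8 → 47
rgb(27, 0, 47) = #1B002F.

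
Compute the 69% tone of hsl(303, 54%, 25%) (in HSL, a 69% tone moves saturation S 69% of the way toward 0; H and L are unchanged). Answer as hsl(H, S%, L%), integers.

hsl(303, 17%, 25%)

S moves 69% from 54 toward 0: 54 − 37.26 = 16.74 → 17.
H and L are unchanged.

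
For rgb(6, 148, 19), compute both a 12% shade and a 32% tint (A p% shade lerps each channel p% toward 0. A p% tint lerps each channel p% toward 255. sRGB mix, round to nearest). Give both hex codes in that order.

#058211, #56B65F

12% shade:
  R: 6 + 0.12×(0−6) = 6 − 0.72 = 5.28 → 5
  G: 148 + 0.12×(0−148) = 148 − 17.76 = 130.24 → 130
  B: 19 + 0.12×(0−19) = 19 − 2.28 = 16.72 → 17
  → #058211
32% tint:
  R: 6 + 79.68 = 85.68 → 86
  G: 148 + 0.32×(255−148) = 148 + 34.24 = 182.24 → 182
  B: 19 + 75.52 = 94.52 → 95
  → #56B65F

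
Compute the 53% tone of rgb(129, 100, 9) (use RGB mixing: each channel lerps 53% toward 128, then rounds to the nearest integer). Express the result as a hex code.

#807348

Per channel, c → c + 0.53(128 − c):
  R: 129 + 0.53×(128−129) = 129 − 0.53 = 128.47 → 128
  G: 100 + 14.84 = 114.84 → 115
  B: 9 + 0.53×(128−9) = 9 + 63.07 = 72.07 → 72
rgb(128, 115, 72) = #807348.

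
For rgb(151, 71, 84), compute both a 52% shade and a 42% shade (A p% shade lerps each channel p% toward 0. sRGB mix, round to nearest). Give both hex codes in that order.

52% shade:
  R: 151 − 78.52 = 72.48 → 72
  G: 71 − 36.92 = 34.08 → 34
  B: 84 + 0.52×(0−84) = 84 − 43.68 = 40.32 → 40
  → #482228
42% shade:
  R: 151 − 63.42 = 87.58 → 88
  G: 71 − 29.82 = 41.18 → 41
  B: 84 − 35.28 = 48.72 → 49
  → #582931

#482228, #582931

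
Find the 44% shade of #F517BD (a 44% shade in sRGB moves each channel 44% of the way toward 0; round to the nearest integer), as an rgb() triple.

rgb(137, 13, 106)

#F517BD is rgb(245, 23, 189).
A 44% shade moves each channel 44% toward 0:
  R: 245 − 107.8 = 137.2 → 137
  G: 23 − 10.12 = 12.88 → 13
  B: 189 + 0.44×(0−189) = 189 − 83.16 = 105.84 → 106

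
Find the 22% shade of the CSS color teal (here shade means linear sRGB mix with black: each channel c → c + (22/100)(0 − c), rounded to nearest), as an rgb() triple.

rgb(0, 100, 100)

CSS teal is rgb(0, 128, 128).
A 22% shade moves each channel 22% toward 0:
  R: 0 + 0 = 0 → 0
  G: 128 + 0.22×(0−128) = 128 − 28.16 = 99.84 → 100
  B: 128 + 0.22×(0−128) = 128 − 28.16 = 99.84 → 100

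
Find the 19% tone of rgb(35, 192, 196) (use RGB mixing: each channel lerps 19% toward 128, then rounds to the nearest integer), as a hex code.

#35B4B7

A 19% tone moves each channel 19% toward 128:
  R: 35 + 0.19×(128−35) = 35 + 17.67 = 52.67 → 53
  G: 192 + 0.19×(128−192) = 192 − 12.16 = 179.84 → 180
  B: 196 − 12.92 = 183.08 → 183
rgb(53, 180, 183) = #35B4B7.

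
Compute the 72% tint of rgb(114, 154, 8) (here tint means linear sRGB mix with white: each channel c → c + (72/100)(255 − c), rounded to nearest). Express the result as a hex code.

#D8E3BA

Lerp each channel 72% toward 255:
  R: 114 + 0.72×(255−114) = 114 + 101.52 = 215.52 → 216
  G: 154 + 72.72 = 226.72 → 227
  B: 8 + 177.84 = 185.84 → 186
rgb(216, 227, 186) = #D8E3BA.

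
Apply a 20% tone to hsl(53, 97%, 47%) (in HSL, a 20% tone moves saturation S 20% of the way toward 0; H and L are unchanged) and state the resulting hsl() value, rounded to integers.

S moves 20% from 97 toward 0: 97 − 19.4 = 77.6 → 78.
H and L are unchanged.

hsl(53, 78%, 47%)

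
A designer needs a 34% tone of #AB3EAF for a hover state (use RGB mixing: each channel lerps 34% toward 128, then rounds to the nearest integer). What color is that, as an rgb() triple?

rgb(156, 84, 159)

#AB3EAF is rgb(171, 62, 175).
Lerp each channel 34% toward 128:
  R: 171 + 0.34×(128−171) = 171 − 14.62 = 156.38 → 156
  G: 62 + 22.44 = 84.44 → 84
  B: 175 + 0.34×(128−175) = 175 − 15.98 = 159.02 → 159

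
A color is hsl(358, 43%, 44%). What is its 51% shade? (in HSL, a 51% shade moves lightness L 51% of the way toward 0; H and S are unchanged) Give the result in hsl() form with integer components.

L moves 51% from 44 toward 0: 44 − 22.44 = 21.56 → 22.
H and S are unchanged.

hsl(358, 43%, 22%)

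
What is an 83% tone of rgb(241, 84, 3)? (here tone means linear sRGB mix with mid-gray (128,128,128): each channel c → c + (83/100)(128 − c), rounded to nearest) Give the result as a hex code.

Lerp each channel 83% toward 128:
  R: 241 − 93.79 = 147.21 → 147
  G: 84 + 0.83×(128−84) = 84 + 36.52 = 120.52 → 121
  B: 3 + 0.83×(128−3) = 3 + 103.75 = 106.75 → 107
rgb(147, 121, 107) = #93796B.

#93796B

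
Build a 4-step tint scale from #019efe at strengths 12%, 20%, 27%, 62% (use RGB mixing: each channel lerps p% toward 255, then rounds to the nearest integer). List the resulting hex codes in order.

#1faafe, #34b1fe, #46b8fe, #9edaff

#019efe is rgb(1, 158, 254).
12%: (1 + 30.48 = 31.48→31, 158 + 11.64 = 169.64→170, 254→254) → #1faafe
20%: (1 + 50.8 = 51.8→52, 158 + 19.4 = 177.4→177, 254→254) → #34b1fe
27%: (1 + 68.58 = 69.58→70, 158 + 26.19 = 184.19→184, 254→254) → #46b8fe
62%: (1 + 157.48 = 158.48→158, 158 + 60.14 = 218.14→218, 254 + 0.62 = 254.62→255) → #9edaff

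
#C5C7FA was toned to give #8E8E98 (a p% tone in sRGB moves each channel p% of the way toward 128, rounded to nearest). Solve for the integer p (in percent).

#C5C7FA is rgb(197, 199, 250); #8E8E98 is rgb(142, 142, 152).
On the B channel (widest range): 152 ≈ 250 + (p/100)(128 − 250), so p ≈ 100×(152 − 250)/(128 − 250) = -9800/-122 = 80.33.
p = 80 reproduces all three channels after rounding.

80%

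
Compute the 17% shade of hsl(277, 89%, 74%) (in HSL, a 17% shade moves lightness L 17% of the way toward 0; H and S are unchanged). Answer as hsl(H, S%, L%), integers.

hsl(277, 89%, 61%)

L moves 17% from 74 toward 0: 74 − 12.58 = 61.42 → 61.
H and S are unchanged.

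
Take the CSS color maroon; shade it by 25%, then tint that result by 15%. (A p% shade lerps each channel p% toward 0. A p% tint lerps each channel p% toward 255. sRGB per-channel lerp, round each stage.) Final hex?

CSS maroon is rgb(128, 0, 0).
A 25% shade moves each channel 25% toward 0:
  R: 128 + 0.25×(0−128) = 128 − 32 = 96 → 96
  G: 0 + 0.25×(0−0) = 0 + 0 = 0 → 0
  B: 0 + 0.25×(0−0) = 0 + 0 = 0 → 0
After the shade: rgb(96, 0, 0) = #600000.
A 15% tint moves each channel 15% toward 255:
  R: 96 + 0.15×(255−96) = 96 + 23.85 = 119.85 → 120
  G: 0 + 0.15×(255−0) = 0 + 38.25 = 38.25 → 38
  B: 0 + 38.25 = 38.25 → 38
rgb(120, 38, 38) = #782626.

#782626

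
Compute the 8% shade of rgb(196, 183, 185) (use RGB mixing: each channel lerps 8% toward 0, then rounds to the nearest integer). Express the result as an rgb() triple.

An 8% shade moves each channel 8% toward 0:
  R: 196 + 0.08×(0−196) = 196 − 15.68 = 180.32 → 180
  G: 183 − 14.64 = 168.36 → 168
  B: 185 + 0.08×(0−185) = 185 − 14.8 = 170.2 → 170

rgb(180, 168, 170)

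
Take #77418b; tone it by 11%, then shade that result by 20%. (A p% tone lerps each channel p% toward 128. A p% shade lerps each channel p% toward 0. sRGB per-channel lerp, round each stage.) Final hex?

#77418b is rgb(119, 65, 139).
An 11% tone moves each channel 11% toward 128:
  R: 119 + 0.99 = 119.99 → 120
  G: 65 + 6.93 = 71.93 → 72
  B: 139 + 0.11×(128−139) = 139 − 1.21 = 137.79 → 138
After the tone: rgb(120, 72, 138) = #78488a.
Per channel, c → c + 0.2(0 − c):
  R: 120 + 0.2×(0−120) = 120 − 24 = 96 → 96
  G: 72 + 0.2×(0−72) = 72 − 14.4 = 57.6 → 58
  B: 138 − 27.6 = 110.4 → 110
rgb(96, 58, 110) = #603a6e.

#603a6e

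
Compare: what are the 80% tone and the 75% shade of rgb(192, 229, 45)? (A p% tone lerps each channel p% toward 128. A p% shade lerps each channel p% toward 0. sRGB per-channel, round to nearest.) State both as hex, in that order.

#8d946f, #30390b

80% tone:
  R: 192 − 51.2 = 140.8 → 141
  G: 229 − 80.8 = 148.2 → 148
  B: 45 + 66.4 = 111.4 → 111
  → #8d946f
75% shade:
  R: 192 − 144 = 48 → 48
  G: 229 + 0.75×(0−229) = 229 − 171.75 = 57.25 → 57
  B: 45 + 0.75×(0−45) = 45 − 33.75 = 11.25 → 11
  → #30390b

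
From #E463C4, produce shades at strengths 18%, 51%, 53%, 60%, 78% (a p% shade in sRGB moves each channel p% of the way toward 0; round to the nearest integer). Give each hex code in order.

#BB51A1, #703160, #6B2F5C, #5B284E, #32162B

#E463C4 is rgb(228, 99, 196).
18%: (228 − 41.04 = 186.96→187, 99 − 17.82 = 81.18→81, 196 − 35.28 = 160.72→161) → #BB51A1
51%: (228 − 116.28 = 111.72→112, 99 − 50.49 = 48.51→49, 196 − 99.96 = 96.04→96) → #703160
53%: (228 − 120.84 = 107.16→107, 99 − 52.47 = 46.53→47, 196 − 103.88 = 92.12→92) → #6B2F5C
60%: (228 − 136.8 = 91.2→91, 99 − 59.4 = 39.6→40, 196 − 117.6 = 78.4→78) → #5B284E
78%: (228 − 177.84 = 50.16→50, 99 − 77.22 = 21.78→22, 196 − 152.88 = 43.12→43) → #32162B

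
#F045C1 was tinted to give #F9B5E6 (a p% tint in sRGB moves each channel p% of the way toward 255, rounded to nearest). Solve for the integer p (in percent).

#F045C1 is rgb(240, 69, 193); #F9B5E6 is rgb(249, 181, 230).
On the G channel (widest range): 181 ≈ 69 + (p/100)(255 − 69), so p ≈ 100×(181 − 69)/(255 − 69) = 11200/186 = 60.22.
p = 60 reproduces all three channels after rounding.

60%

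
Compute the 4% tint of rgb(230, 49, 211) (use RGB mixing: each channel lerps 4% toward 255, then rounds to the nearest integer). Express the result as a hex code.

#e739d5

Lerp each channel 4% toward 255:
  R: 230 + 0.04×(255−230) = 230 + 1 = 231 → 231
  G: 49 + 8.24 = 57.24 → 57
  B: 211 + 1.76 = 212.76 → 213
rgb(231, 57, 213) = #e739d5.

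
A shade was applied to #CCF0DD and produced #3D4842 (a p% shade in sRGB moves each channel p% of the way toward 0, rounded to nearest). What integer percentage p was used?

70%

#CCF0DD is rgb(204, 240, 221); #3D4842 is rgb(61, 72, 66).
On the G channel (widest range): 72 ≈ 240 + (p/100)(0 − 240), so p ≈ 100×(72 − 240)/(0 − 240) = -16800/-240 = 70.00.
p = 70 reproduces all three channels after rounding.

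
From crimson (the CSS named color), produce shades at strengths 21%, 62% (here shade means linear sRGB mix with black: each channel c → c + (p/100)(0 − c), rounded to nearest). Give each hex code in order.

CSS crimson is rgb(220, 20, 60).
21%: (220 − 46.2 = 173.8→174, 20 − 4.2 = 15.8→16, 60 − 12.6 = 47.4→47) → #ae102f
62%: (220 − 136.4 = 83.6→84, 20 − 12.4 = 7.6→8, 60 − 37.2 = 22.8→23) → #540817

#ae102f, #540817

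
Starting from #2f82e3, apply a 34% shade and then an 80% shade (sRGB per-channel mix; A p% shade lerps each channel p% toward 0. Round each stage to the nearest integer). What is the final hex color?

#06111e

#2f82e3 is rgb(47, 130, 227).
Lerp each channel 34% toward 0:
  R: 47 + 0.34×(0−47) = 47 − 15.98 = 31.02 → 31
  G: 130 + 0.34×(0−130) = 130 − 44.2 = 85.8 → 86
  B: 227 + 0.34×(0−227) = 227 − 77.18 = 149.82 → 150
After the shade: rgb(31, 86, 150) = #1f5696.
Lerp each channel 80% toward 0:
  R: 31 − 24.8 = 6.2 → 6
  G: 86 − 68.8 = 17.2 → 17
  B: 150 + 0.8×(0−150) = 150 − 120 = 30 → 30
rgb(6, 17, 30) = #06111e.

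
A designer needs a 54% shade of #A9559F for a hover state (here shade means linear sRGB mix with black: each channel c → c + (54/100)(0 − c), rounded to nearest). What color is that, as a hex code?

#A9559F is rgb(169, 85, 159).
A 54% shade moves each channel 54% toward 0:
  R: 169 − 91.26 = 77.74 → 78
  G: 85 − 45.9 = 39.1 → 39
  B: 159 + 0.54×(0−159) = 159 − 85.86 = 73.14 → 73
rgb(78, 39, 73) = #4E2749.

#4E2749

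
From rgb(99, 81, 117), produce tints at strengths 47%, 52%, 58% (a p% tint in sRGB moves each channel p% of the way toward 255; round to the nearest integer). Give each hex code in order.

47%: (99 + 73.32 = 172.32→172, 81 + 81.78 = 162.78→163, 117 + 64.86 = 181.86→182) → #ACA3B6
52%: (99 + 81.12 = 180.12→180, 81 + 90.48 = 171.48→171, 117 + 71.76 = 188.76→189) → #B4ABBD
58%: (99 + 90.48 = 189.48→189, 81 + 100.92 = 181.92→182, 117 + 80.04 = 197.04→197) → #BDB6C5

#ACA3B6, #B4ABBD, #BDB6C5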